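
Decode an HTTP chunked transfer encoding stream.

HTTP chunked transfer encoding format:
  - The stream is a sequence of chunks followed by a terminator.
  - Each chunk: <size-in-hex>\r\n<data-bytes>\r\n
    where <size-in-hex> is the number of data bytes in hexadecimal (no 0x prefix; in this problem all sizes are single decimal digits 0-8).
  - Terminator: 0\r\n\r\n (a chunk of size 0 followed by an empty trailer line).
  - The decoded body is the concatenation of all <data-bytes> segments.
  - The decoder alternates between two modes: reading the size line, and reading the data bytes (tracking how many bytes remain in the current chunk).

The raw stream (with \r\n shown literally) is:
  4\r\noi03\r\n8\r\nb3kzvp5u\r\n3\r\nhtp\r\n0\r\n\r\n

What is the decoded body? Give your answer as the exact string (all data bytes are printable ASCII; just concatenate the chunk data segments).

Answer: oi03b3kzvp5uhtp

Derivation:
Chunk 1: stream[0..1]='4' size=0x4=4, data at stream[3..7]='oi03' -> body[0..4], body so far='oi03'
Chunk 2: stream[9..10]='8' size=0x8=8, data at stream[12..20]='b3kzvp5u' -> body[4..12], body so far='oi03b3kzvp5u'
Chunk 3: stream[22..23]='3' size=0x3=3, data at stream[25..28]='htp' -> body[12..15], body so far='oi03b3kzvp5uhtp'
Chunk 4: stream[30..31]='0' size=0 (terminator). Final body='oi03b3kzvp5uhtp' (15 bytes)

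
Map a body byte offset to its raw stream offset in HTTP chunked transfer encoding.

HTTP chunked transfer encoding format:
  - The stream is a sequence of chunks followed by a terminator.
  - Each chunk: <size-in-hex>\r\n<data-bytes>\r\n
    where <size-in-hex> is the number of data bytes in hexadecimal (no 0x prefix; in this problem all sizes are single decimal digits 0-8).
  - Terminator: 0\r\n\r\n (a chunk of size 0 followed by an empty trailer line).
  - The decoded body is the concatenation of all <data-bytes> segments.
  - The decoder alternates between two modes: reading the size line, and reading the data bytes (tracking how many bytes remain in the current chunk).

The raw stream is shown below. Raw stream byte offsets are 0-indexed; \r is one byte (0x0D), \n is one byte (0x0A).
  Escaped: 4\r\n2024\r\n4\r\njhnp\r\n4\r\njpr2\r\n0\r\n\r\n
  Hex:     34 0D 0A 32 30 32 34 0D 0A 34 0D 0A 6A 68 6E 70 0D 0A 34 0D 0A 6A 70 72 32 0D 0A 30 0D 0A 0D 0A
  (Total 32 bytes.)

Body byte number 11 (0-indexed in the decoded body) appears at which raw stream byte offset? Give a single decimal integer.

Answer: 24

Derivation:
Chunk 1: stream[0..1]='4' size=0x4=4, data at stream[3..7]='2024' -> body[0..4], body so far='2024'
Chunk 2: stream[9..10]='4' size=0x4=4, data at stream[12..16]='jhnp' -> body[4..8], body so far='2024jhnp'
Chunk 3: stream[18..19]='4' size=0x4=4, data at stream[21..25]='jpr2' -> body[8..12], body so far='2024jhnpjpr2'
Chunk 4: stream[27..28]='0' size=0 (terminator). Final body='2024jhnpjpr2' (12 bytes)
Body byte 11 at stream offset 24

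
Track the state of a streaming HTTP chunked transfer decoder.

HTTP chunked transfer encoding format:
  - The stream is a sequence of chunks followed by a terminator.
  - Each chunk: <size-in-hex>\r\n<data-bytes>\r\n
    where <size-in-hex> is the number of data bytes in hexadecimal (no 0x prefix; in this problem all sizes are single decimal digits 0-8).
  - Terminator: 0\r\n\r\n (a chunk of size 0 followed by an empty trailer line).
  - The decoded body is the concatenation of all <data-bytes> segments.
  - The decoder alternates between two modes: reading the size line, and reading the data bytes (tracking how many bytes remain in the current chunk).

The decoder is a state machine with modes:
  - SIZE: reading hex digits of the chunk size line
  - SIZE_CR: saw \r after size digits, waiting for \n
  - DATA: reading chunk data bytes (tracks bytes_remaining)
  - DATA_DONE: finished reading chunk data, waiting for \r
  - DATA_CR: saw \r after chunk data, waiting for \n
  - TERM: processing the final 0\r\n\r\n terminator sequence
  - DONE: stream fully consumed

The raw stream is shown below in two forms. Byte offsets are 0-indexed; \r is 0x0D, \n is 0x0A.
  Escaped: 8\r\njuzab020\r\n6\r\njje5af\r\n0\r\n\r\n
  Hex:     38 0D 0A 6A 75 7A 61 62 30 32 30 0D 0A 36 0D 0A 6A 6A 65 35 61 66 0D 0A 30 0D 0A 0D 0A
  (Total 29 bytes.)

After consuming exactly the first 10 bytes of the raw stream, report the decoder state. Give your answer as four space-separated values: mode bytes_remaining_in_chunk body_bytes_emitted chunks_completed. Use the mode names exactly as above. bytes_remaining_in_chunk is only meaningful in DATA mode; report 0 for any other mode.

Byte 0 = '8': mode=SIZE remaining=0 emitted=0 chunks_done=0
Byte 1 = 0x0D: mode=SIZE_CR remaining=0 emitted=0 chunks_done=0
Byte 2 = 0x0A: mode=DATA remaining=8 emitted=0 chunks_done=0
Byte 3 = 'j': mode=DATA remaining=7 emitted=1 chunks_done=0
Byte 4 = 'u': mode=DATA remaining=6 emitted=2 chunks_done=0
Byte 5 = 'z': mode=DATA remaining=5 emitted=3 chunks_done=0
Byte 6 = 'a': mode=DATA remaining=4 emitted=4 chunks_done=0
Byte 7 = 'b': mode=DATA remaining=3 emitted=5 chunks_done=0
Byte 8 = '0': mode=DATA remaining=2 emitted=6 chunks_done=0
Byte 9 = '2': mode=DATA remaining=1 emitted=7 chunks_done=0

Answer: DATA 1 7 0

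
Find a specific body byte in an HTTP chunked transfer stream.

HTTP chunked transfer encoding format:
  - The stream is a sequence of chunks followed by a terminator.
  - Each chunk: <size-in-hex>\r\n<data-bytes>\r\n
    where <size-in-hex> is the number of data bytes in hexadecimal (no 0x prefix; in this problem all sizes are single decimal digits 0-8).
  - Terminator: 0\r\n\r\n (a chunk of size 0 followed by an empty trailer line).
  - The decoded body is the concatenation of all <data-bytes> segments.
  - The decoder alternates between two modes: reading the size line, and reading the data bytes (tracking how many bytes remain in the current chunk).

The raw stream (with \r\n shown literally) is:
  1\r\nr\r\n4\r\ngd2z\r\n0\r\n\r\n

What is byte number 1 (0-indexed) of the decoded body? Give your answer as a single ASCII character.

Answer: g

Derivation:
Chunk 1: stream[0..1]='1' size=0x1=1, data at stream[3..4]='r' -> body[0..1], body so far='r'
Chunk 2: stream[6..7]='4' size=0x4=4, data at stream[9..13]='gd2z' -> body[1..5], body so far='rgd2z'
Chunk 3: stream[15..16]='0' size=0 (terminator). Final body='rgd2z' (5 bytes)
Body byte 1 = 'g'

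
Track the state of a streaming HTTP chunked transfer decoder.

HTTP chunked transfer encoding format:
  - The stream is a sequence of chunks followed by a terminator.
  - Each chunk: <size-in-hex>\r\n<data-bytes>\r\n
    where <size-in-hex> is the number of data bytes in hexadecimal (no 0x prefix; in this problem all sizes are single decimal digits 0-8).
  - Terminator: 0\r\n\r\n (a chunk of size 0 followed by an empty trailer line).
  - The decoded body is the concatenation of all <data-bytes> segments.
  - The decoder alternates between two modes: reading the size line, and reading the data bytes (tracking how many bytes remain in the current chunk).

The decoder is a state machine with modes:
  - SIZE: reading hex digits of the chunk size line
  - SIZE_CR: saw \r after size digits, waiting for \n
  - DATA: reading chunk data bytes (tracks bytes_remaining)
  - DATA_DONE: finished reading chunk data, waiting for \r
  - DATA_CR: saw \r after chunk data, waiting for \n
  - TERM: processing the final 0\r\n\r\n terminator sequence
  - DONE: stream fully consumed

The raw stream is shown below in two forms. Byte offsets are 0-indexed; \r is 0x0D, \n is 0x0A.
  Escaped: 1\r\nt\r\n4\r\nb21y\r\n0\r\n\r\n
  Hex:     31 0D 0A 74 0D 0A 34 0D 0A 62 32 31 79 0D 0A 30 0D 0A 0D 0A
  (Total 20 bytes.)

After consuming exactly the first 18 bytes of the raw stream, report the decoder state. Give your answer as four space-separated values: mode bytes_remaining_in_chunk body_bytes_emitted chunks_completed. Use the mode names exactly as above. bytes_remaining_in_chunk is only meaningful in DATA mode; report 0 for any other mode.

Byte 0 = '1': mode=SIZE remaining=0 emitted=0 chunks_done=0
Byte 1 = 0x0D: mode=SIZE_CR remaining=0 emitted=0 chunks_done=0
Byte 2 = 0x0A: mode=DATA remaining=1 emitted=0 chunks_done=0
Byte 3 = 't': mode=DATA_DONE remaining=0 emitted=1 chunks_done=0
Byte 4 = 0x0D: mode=DATA_CR remaining=0 emitted=1 chunks_done=0
Byte 5 = 0x0A: mode=SIZE remaining=0 emitted=1 chunks_done=1
Byte 6 = '4': mode=SIZE remaining=0 emitted=1 chunks_done=1
Byte 7 = 0x0D: mode=SIZE_CR remaining=0 emitted=1 chunks_done=1
Byte 8 = 0x0A: mode=DATA remaining=4 emitted=1 chunks_done=1
Byte 9 = 'b': mode=DATA remaining=3 emitted=2 chunks_done=1
Byte 10 = '2': mode=DATA remaining=2 emitted=3 chunks_done=1
Byte 11 = '1': mode=DATA remaining=1 emitted=4 chunks_done=1
Byte 12 = 'y': mode=DATA_DONE remaining=0 emitted=5 chunks_done=1
Byte 13 = 0x0D: mode=DATA_CR remaining=0 emitted=5 chunks_done=1
Byte 14 = 0x0A: mode=SIZE remaining=0 emitted=5 chunks_done=2
Byte 15 = '0': mode=SIZE remaining=0 emitted=5 chunks_done=2
Byte 16 = 0x0D: mode=SIZE_CR remaining=0 emitted=5 chunks_done=2
Byte 17 = 0x0A: mode=TERM remaining=0 emitted=5 chunks_done=2

Answer: TERM 0 5 2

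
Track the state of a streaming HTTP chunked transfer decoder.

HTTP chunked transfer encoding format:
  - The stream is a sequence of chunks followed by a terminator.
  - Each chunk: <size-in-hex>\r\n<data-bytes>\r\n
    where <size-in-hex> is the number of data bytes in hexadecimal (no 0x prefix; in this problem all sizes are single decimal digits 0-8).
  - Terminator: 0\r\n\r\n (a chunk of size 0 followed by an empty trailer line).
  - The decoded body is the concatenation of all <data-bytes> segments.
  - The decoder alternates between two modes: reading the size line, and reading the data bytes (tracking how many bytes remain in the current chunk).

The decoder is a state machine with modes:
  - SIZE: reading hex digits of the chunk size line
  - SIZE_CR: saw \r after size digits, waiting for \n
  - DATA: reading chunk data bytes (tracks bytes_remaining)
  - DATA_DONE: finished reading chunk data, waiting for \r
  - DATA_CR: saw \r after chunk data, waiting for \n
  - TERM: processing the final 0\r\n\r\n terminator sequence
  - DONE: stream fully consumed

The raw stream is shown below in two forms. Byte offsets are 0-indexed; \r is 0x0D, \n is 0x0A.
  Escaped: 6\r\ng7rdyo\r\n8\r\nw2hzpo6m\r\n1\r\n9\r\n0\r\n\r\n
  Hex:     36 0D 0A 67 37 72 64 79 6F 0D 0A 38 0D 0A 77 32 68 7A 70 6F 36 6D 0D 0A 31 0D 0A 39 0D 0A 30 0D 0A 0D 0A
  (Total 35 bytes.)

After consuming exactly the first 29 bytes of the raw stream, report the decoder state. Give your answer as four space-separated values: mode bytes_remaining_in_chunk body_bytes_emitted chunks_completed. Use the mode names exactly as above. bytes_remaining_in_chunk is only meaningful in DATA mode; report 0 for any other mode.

Byte 0 = '6': mode=SIZE remaining=0 emitted=0 chunks_done=0
Byte 1 = 0x0D: mode=SIZE_CR remaining=0 emitted=0 chunks_done=0
Byte 2 = 0x0A: mode=DATA remaining=6 emitted=0 chunks_done=0
Byte 3 = 'g': mode=DATA remaining=5 emitted=1 chunks_done=0
Byte 4 = '7': mode=DATA remaining=4 emitted=2 chunks_done=0
Byte 5 = 'r': mode=DATA remaining=3 emitted=3 chunks_done=0
Byte 6 = 'd': mode=DATA remaining=2 emitted=4 chunks_done=0
Byte 7 = 'y': mode=DATA remaining=1 emitted=5 chunks_done=0
Byte 8 = 'o': mode=DATA_DONE remaining=0 emitted=6 chunks_done=0
Byte 9 = 0x0D: mode=DATA_CR remaining=0 emitted=6 chunks_done=0
Byte 10 = 0x0A: mode=SIZE remaining=0 emitted=6 chunks_done=1
Byte 11 = '8': mode=SIZE remaining=0 emitted=6 chunks_done=1
Byte 12 = 0x0D: mode=SIZE_CR remaining=0 emitted=6 chunks_done=1
Byte 13 = 0x0A: mode=DATA remaining=8 emitted=6 chunks_done=1
Byte 14 = 'w': mode=DATA remaining=7 emitted=7 chunks_done=1
Byte 15 = '2': mode=DATA remaining=6 emitted=8 chunks_done=1
Byte 16 = 'h': mode=DATA remaining=5 emitted=9 chunks_done=1
Byte 17 = 'z': mode=DATA remaining=4 emitted=10 chunks_done=1
Byte 18 = 'p': mode=DATA remaining=3 emitted=11 chunks_done=1
Byte 19 = 'o': mode=DATA remaining=2 emitted=12 chunks_done=1
Byte 20 = '6': mode=DATA remaining=1 emitted=13 chunks_done=1
Byte 21 = 'm': mode=DATA_DONE remaining=0 emitted=14 chunks_done=1
Byte 22 = 0x0D: mode=DATA_CR remaining=0 emitted=14 chunks_done=1
Byte 23 = 0x0A: mode=SIZE remaining=0 emitted=14 chunks_done=2
Byte 24 = '1': mode=SIZE remaining=0 emitted=14 chunks_done=2
Byte 25 = 0x0D: mode=SIZE_CR remaining=0 emitted=14 chunks_done=2
Byte 26 = 0x0A: mode=DATA remaining=1 emitted=14 chunks_done=2
Byte 27 = '9': mode=DATA_DONE remaining=0 emitted=15 chunks_done=2
Byte 28 = 0x0D: mode=DATA_CR remaining=0 emitted=15 chunks_done=2

Answer: DATA_CR 0 15 2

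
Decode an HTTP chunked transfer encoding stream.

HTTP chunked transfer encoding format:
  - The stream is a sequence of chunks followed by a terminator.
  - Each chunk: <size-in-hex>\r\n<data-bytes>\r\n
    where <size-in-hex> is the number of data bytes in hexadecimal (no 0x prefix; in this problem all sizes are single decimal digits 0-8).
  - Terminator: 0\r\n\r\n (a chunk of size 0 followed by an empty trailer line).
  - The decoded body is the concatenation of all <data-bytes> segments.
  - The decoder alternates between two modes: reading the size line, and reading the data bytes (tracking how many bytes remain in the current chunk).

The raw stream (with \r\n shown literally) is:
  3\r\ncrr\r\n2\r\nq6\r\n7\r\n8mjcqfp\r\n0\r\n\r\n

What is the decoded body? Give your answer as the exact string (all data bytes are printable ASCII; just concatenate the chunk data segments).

Chunk 1: stream[0..1]='3' size=0x3=3, data at stream[3..6]='crr' -> body[0..3], body so far='crr'
Chunk 2: stream[8..9]='2' size=0x2=2, data at stream[11..13]='q6' -> body[3..5], body so far='crrq6'
Chunk 3: stream[15..16]='7' size=0x7=7, data at stream[18..25]='8mjcqfp' -> body[5..12], body so far='crrq68mjcqfp'
Chunk 4: stream[27..28]='0' size=0 (terminator). Final body='crrq68mjcqfp' (12 bytes)

Answer: crrq68mjcqfp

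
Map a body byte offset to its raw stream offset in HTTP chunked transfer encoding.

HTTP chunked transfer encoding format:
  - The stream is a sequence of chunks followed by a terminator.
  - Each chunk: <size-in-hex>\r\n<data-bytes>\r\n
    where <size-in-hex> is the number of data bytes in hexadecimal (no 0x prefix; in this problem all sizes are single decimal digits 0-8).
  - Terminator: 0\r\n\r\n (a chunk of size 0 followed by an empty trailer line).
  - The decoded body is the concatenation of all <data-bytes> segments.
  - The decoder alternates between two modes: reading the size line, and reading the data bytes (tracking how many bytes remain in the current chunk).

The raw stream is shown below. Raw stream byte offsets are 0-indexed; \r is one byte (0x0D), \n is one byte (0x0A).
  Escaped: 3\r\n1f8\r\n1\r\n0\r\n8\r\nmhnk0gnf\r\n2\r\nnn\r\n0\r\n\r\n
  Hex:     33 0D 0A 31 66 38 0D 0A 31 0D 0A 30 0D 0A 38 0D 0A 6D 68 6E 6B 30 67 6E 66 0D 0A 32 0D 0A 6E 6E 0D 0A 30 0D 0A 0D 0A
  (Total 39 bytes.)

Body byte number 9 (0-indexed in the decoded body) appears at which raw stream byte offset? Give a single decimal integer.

Answer: 22

Derivation:
Chunk 1: stream[0..1]='3' size=0x3=3, data at stream[3..6]='1f8' -> body[0..3], body so far='1f8'
Chunk 2: stream[8..9]='1' size=0x1=1, data at stream[11..12]='0' -> body[3..4], body so far='1f80'
Chunk 3: stream[14..15]='8' size=0x8=8, data at stream[17..25]='mhnk0gnf' -> body[4..12], body so far='1f80mhnk0gnf'
Chunk 4: stream[27..28]='2' size=0x2=2, data at stream[30..32]='nn' -> body[12..14], body so far='1f80mhnk0gnfnn'
Chunk 5: stream[34..35]='0' size=0 (terminator). Final body='1f80mhnk0gnfnn' (14 bytes)
Body byte 9 at stream offset 22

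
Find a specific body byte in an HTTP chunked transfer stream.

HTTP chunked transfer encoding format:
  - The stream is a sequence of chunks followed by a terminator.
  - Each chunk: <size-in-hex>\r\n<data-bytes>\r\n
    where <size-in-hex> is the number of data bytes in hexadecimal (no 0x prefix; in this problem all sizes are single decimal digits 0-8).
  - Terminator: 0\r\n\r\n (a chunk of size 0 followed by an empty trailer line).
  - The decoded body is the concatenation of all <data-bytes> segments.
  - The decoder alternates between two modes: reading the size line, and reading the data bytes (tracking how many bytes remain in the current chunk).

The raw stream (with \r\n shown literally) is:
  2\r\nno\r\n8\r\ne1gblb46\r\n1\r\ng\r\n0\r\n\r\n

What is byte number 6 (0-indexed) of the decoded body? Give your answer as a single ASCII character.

Chunk 1: stream[0..1]='2' size=0x2=2, data at stream[3..5]='no' -> body[0..2], body so far='no'
Chunk 2: stream[7..8]='8' size=0x8=8, data at stream[10..18]='e1gblb46' -> body[2..10], body so far='noe1gblb46'
Chunk 3: stream[20..21]='1' size=0x1=1, data at stream[23..24]='g' -> body[10..11], body so far='noe1gblb46g'
Chunk 4: stream[26..27]='0' size=0 (terminator). Final body='noe1gblb46g' (11 bytes)
Body byte 6 = 'l'

Answer: l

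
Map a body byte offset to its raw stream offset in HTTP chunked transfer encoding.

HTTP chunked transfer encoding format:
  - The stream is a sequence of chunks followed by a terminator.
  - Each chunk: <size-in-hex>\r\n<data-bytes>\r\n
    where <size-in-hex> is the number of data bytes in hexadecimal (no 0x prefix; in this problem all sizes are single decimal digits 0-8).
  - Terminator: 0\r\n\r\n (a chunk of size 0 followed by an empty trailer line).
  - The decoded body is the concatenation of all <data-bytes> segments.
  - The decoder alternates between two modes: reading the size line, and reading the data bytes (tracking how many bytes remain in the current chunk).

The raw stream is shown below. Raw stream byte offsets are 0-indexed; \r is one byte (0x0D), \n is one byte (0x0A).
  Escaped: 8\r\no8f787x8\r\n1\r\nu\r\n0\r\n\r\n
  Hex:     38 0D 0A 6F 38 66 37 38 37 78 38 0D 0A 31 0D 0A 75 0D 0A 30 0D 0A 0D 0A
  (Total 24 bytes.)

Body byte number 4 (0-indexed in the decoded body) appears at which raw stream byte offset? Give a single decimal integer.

Chunk 1: stream[0..1]='8' size=0x8=8, data at stream[3..11]='o8f787x8' -> body[0..8], body so far='o8f787x8'
Chunk 2: stream[13..14]='1' size=0x1=1, data at stream[16..17]='u' -> body[8..9], body so far='o8f787x8u'
Chunk 3: stream[19..20]='0' size=0 (terminator). Final body='o8f787x8u' (9 bytes)
Body byte 4 at stream offset 7

Answer: 7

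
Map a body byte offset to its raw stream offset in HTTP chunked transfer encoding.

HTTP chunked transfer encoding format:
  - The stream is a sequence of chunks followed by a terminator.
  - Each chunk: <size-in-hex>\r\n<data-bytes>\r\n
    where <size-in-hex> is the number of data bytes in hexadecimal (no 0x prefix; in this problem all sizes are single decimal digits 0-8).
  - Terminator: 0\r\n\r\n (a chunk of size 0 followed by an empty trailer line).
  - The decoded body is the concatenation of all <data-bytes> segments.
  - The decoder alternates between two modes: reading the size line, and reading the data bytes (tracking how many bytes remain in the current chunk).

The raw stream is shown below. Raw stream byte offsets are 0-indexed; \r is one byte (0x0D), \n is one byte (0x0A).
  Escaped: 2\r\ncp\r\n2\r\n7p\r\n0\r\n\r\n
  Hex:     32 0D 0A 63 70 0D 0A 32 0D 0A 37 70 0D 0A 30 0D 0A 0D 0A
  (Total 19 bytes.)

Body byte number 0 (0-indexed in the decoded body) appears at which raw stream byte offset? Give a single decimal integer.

Answer: 3

Derivation:
Chunk 1: stream[0..1]='2' size=0x2=2, data at stream[3..5]='cp' -> body[0..2], body so far='cp'
Chunk 2: stream[7..8]='2' size=0x2=2, data at stream[10..12]='7p' -> body[2..4], body so far='cp7p'
Chunk 3: stream[14..15]='0' size=0 (terminator). Final body='cp7p' (4 bytes)
Body byte 0 at stream offset 3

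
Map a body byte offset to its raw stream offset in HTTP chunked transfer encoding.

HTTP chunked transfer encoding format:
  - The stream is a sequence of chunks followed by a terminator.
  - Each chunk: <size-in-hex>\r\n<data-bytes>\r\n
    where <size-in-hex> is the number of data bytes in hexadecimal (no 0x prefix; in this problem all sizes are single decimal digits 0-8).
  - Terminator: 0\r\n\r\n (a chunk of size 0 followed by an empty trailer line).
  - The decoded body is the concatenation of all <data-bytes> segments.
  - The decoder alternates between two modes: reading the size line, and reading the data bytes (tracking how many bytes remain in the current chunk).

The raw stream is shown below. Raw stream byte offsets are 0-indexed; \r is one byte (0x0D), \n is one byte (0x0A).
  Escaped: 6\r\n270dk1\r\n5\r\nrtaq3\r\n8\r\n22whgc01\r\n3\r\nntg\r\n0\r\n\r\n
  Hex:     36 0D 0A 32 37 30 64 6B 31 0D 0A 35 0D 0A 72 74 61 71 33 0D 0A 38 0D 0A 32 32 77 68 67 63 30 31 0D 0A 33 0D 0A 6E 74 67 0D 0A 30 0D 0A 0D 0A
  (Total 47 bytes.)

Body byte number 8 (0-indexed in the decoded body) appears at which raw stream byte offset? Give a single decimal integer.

Answer: 16

Derivation:
Chunk 1: stream[0..1]='6' size=0x6=6, data at stream[3..9]='270dk1' -> body[0..6], body so far='270dk1'
Chunk 2: stream[11..12]='5' size=0x5=5, data at stream[14..19]='rtaq3' -> body[6..11], body so far='270dk1rtaq3'
Chunk 3: stream[21..22]='8' size=0x8=8, data at stream[24..32]='22whgc01' -> body[11..19], body so far='270dk1rtaq322whgc01'
Chunk 4: stream[34..35]='3' size=0x3=3, data at stream[37..40]='ntg' -> body[19..22], body so far='270dk1rtaq322whgc01ntg'
Chunk 5: stream[42..43]='0' size=0 (terminator). Final body='270dk1rtaq322whgc01ntg' (22 bytes)
Body byte 8 at stream offset 16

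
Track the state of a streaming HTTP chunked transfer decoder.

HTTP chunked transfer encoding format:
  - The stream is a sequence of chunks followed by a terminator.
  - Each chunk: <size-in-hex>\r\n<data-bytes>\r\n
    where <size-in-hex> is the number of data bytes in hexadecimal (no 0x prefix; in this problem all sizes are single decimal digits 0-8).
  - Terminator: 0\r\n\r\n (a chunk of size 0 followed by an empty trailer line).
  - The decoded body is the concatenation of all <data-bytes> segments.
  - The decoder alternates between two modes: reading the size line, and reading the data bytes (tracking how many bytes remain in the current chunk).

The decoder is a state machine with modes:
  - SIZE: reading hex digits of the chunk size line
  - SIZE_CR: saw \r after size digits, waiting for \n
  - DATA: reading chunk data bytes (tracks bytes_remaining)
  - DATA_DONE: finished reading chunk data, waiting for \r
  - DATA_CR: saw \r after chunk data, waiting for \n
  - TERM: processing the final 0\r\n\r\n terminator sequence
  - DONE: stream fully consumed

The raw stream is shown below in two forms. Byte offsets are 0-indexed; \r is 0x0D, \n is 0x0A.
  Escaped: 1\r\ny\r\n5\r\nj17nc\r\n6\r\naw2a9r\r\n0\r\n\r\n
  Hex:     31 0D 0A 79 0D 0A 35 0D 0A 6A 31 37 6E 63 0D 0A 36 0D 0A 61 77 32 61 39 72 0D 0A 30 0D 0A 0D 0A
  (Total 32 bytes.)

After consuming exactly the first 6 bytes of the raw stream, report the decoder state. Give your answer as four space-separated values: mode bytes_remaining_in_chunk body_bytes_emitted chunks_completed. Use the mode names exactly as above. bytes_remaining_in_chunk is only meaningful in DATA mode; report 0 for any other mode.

Byte 0 = '1': mode=SIZE remaining=0 emitted=0 chunks_done=0
Byte 1 = 0x0D: mode=SIZE_CR remaining=0 emitted=0 chunks_done=0
Byte 2 = 0x0A: mode=DATA remaining=1 emitted=0 chunks_done=0
Byte 3 = 'y': mode=DATA_DONE remaining=0 emitted=1 chunks_done=0
Byte 4 = 0x0D: mode=DATA_CR remaining=0 emitted=1 chunks_done=0
Byte 5 = 0x0A: mode=SIZE remaining=0 emitted=1 chunks_done=1

Answer: SIZE 0 1 1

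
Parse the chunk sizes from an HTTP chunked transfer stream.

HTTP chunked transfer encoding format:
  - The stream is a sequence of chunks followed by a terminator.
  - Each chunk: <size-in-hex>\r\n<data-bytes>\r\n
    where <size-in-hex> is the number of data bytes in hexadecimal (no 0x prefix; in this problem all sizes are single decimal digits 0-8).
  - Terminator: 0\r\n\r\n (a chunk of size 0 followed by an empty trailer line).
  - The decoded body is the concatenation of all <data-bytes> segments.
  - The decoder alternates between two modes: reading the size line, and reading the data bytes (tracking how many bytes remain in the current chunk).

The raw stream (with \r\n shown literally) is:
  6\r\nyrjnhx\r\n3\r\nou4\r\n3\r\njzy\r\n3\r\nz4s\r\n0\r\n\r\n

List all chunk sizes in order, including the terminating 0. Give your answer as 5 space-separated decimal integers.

Chunk 1: stream[0..1]='6' size=0x6=6, data at stream[3..9]='yrjnhx' -> body[0..6], body so far='yrjnhx'
Chunk 2: stream[11..12]='3' size=0x3=3, data at stream[14..17]='ou4' -> body[6..9], body so far='yrjnhxou4'
Chunk 3: stream[19..20]='3' size=0x3=3, data at stream[22..25]='jzy' -> body[9..12], body so far='yrjnhxou4jzy'
Chunk 4: stream[27..28]='3' size=0x3=3, data at stream[30..33]='z4s' -> body[12..15], body so far='yrjnhxou4jzyz4s'
Chunk 5: stream[35..36]='0' size=0 (terminator). Final body='yrjnhxou4jzyz4s' (15 bytes)

Answer: 6 3 3 3 0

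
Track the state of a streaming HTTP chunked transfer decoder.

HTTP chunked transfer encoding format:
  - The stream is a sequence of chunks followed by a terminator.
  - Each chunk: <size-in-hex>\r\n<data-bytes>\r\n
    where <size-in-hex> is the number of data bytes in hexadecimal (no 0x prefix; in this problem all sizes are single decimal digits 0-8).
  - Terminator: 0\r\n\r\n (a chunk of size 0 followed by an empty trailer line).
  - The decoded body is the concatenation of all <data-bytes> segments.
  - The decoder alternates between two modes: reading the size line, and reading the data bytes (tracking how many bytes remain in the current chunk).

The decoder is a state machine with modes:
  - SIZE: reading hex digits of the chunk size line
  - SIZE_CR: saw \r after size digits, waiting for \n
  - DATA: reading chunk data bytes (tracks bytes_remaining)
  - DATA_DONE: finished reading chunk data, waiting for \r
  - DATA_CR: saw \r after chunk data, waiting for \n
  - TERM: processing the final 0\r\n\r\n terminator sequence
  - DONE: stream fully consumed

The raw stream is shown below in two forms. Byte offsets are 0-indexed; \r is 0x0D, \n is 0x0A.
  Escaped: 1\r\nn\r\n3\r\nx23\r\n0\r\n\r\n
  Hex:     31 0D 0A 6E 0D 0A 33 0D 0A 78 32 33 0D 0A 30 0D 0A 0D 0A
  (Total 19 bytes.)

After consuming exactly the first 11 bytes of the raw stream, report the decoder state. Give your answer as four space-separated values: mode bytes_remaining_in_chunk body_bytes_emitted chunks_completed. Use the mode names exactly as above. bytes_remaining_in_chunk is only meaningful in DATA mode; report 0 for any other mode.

Answer: DATA 1 3 1

Derivation:
Byte 0 = '1': mode=SIZE remaining=0 emitted=0 chunks_done=0
Byte 1 = 0x0D: mode=SIZE_CR remaining=0 emitted=0 chunks_done=0
Byte 2 = 0x0A: mode=DATA remaining=1 emitted=0 chunks_done=0
Byte 3 = 'n': mode=DATA_DONE remaining=0 emitted=1 chunks_done=0
Byte 4 = 0x0D: mode=DATA_CR remaining=0 emitted=1 chunks_done=0
Byte 5 = 0x0A: mode=SIZE remaining=0 emitted=1 chunks_done=1
Byte 6 = '3': mode=SIZE remaining=0 emitted=1 chunks_done=1
Byte 7 = 0x0D: mode=SIZE_CR remaining=0 emitted=1 chunks_done=1
Byte 8 = 0x0A: mode=DATA remaining=3 emitted=1 chunks_done=1
Byte 9 = 'x': mode=DATA remaining=2 emitted=2 chunks_done=1
Byte 10 = '2': mode=DATA remaining=1 emitted=3 chunks_done=1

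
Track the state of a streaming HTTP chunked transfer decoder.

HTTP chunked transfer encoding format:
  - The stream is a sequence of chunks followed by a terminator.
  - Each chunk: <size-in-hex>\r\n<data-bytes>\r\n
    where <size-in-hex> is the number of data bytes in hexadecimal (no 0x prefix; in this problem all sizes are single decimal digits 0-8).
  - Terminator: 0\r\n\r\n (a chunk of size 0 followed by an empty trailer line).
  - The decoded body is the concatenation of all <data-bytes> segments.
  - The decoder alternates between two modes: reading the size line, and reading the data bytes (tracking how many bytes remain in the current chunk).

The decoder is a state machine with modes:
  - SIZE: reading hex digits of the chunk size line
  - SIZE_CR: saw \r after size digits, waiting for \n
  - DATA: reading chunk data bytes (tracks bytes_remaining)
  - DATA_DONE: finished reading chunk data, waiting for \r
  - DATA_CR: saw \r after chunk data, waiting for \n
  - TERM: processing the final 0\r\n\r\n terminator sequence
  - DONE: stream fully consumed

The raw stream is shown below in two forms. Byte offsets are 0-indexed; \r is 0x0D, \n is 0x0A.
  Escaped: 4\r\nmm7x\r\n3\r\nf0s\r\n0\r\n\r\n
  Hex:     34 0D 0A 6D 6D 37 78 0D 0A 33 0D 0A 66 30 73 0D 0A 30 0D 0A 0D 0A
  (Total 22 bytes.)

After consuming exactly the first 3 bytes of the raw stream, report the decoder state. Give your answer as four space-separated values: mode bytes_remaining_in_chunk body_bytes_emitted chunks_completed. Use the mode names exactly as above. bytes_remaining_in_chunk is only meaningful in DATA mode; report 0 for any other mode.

Byte 0 = '4': mode=SIZE remaining=0 emitted=0 chunks_done=0
Byte 1 = 0x0D: mode=SIZE_CR remaining=0 emitted=0 chunks_done=0
Byte 2 = 0x0A: mode=DATA remaining=4 emitted=0 chunks_done=0

Answer: DATA 4 0 0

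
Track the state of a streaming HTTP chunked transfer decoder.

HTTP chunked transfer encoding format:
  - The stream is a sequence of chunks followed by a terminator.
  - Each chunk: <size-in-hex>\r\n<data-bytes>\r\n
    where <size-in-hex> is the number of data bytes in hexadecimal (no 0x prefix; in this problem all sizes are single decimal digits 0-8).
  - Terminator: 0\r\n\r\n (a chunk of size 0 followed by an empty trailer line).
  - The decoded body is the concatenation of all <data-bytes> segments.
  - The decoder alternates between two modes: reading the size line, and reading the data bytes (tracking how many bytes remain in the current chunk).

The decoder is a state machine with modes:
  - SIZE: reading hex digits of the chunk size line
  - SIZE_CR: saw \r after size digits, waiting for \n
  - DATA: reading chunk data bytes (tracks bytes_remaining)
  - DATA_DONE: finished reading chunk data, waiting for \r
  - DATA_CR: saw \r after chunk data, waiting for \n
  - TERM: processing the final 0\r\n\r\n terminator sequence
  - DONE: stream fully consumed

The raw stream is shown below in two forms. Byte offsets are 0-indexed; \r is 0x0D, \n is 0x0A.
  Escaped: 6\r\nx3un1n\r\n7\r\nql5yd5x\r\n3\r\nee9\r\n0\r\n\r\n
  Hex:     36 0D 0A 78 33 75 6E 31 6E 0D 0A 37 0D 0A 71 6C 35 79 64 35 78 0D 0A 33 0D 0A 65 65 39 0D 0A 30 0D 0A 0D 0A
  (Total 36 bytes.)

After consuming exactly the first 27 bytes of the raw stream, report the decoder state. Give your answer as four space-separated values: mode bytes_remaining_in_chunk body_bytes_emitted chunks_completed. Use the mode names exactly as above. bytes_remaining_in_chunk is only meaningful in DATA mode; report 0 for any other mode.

Answer: DATA 2 14 2

Derivation:
Byte 0 = '6': mode=SIZE remaining=0 emitted=0 chunks_done=0
Byte 1 = 0x0D: mode=SIZE_CR remaining=0 emitted=0 chunks_done=0
Byte 2 = 0x0A: mode=DATA remaining=6 emitted=0 chunks_done=0
Byte 3 = 'x': mode=DATA remaining=5 emitted=1 chunks_done=0
Byte 4 = '3': mode=DATA remaining=4 emitted=2 chunks_done=0
Byte 5 = 'u': mode=DATA remaining=3 emitted=3 chunks_done=0
Byte 6 = 'n': mode=DATA remaining=2 emitted=4 chunks_done=0
Byte 7 = '1': mode=DATA remaining=1 emitted=5 chunks_done=0
Byte 8 = 'n': mode=DATA_DONE remaining=0 emitted=6 chunks_done=0
Byte 9 = 0x0D: mode=DATA_CR remaining=0 emitted=6 chunks_done=0
Byte 10 = 0x0A: mode=SIZE remaining=0 emitted=6 chunks_done=1
Byte 11 = '7': mode=SIZE remaining=0 emitted=6 chunks_done=1
Byte 12 = 0x0D: mode=SIZE_CR remaining=0 emitted=6 chunks_done=1
Byte 13 = 0x0A: mode=DATA remaining=7 emitted=6 chunks_done=1
Byte 14 = 'q': mode=DATA remaining=6 emitted=7 chunks_done=1
Byte 15 = 'l': mode=DATA remaining=5 emitted=8 chunks_done=1
Byte 16 = '5': mode=DATA remaining=4 emitted=9 chunks_done=1
Byte 17 = 'y': mode=DATA remaining=3 emitted=10 chunks_done=1
Byte 18 = 'd': mode=DATA remaining=2 emitted=11 chunks_done=1
Byte 19 = '5': mode=DATA remaining=1 emitted=12 chunks_done=1
Byte 20 = 'x': mode=DATA_DONE remaining=0 emitted=13 chunks_done=1
Byte 21 = 0x0D: mode=DATA_CR remaining=0 emitted=13 chunks_done=1
Byte 22 = 0x0A: mode=SIZE remaining=0 emitted=13 chunks_done=2
Byte 23 = '3': mode=SIZE remaining=0 emitted=13 chunks_done=2
Byte 24 = 0x0D: mode=SIZE_CR remaining=0 emitted=13 chunks_done=2
Byte 25 = 0x0A: mode=DATA remaining=3 emitted=13 chunks_done=2
Byte 26 = 'e': mode=DATA remaining=2 emitted=14 chunks_done=2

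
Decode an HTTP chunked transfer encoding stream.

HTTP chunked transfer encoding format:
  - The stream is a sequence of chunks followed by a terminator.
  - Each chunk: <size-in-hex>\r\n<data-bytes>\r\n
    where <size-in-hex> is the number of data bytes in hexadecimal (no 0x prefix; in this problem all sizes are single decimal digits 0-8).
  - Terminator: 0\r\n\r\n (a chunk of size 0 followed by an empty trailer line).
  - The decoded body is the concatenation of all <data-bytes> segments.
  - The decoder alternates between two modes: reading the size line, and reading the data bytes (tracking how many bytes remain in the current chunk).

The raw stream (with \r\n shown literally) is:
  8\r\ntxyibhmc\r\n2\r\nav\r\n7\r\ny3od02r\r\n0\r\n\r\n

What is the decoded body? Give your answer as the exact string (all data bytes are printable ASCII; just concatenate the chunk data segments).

Chunk 1: stream[0..1]='8' size=0x8=8, data at stream[3..11]='txyibhmc' -> body[0..8], body so far='txyibhmc'
Chunk 2: stream[13..14]='2' size=0x2=2, data at stream[16..18]='av' -> body[8..10], body so far='txyibhmcav'
Chunk 3: stream[20..21]='7' size=0x7=7, data at stream[23..30]='y3od02r' -> body[10..17], body so far='txyibhmcavy3od02r'
Chunk 4: stream[32..33]='0' size=0 (terminator). Final body='txyibhmcavy3od02r' (17 bytes)

Answer: txyibhmcavy3od02r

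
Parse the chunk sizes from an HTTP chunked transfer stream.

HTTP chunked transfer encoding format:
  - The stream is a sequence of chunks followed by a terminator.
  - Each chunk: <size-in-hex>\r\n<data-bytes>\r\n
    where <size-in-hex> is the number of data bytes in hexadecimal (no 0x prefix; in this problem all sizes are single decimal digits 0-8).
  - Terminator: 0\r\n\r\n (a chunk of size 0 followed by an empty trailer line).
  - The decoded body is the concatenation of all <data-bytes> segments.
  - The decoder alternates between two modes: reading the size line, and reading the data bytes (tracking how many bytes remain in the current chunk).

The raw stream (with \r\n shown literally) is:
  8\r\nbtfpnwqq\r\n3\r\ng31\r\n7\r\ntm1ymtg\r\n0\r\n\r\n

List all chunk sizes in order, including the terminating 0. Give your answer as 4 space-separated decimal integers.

Chunk 1: stream[0..1]='8' size=0x8=8, data at stream[3..11]='btfpnwqq' -> body[0..8], body so far='btfpnwqq'
Chunk 2: stream[13..14]='3' size=0x3=3, data at stream[16..19]='g31' -> body[8..11], body so far='btfpnwqqg31'
Chunk 3: stream[21..22]='7' size=0x7=7, data at stream[24..31]='tm1ymtg' -> body[11..18], body so far='btfpnwqqg31tm1ymtg'
Chunk 4: stream[33..34]='0' size=0 (terminator). Final body='btfpnwqqg31tm1ymtg' (18 bytes)

Answer: 8 3 7 0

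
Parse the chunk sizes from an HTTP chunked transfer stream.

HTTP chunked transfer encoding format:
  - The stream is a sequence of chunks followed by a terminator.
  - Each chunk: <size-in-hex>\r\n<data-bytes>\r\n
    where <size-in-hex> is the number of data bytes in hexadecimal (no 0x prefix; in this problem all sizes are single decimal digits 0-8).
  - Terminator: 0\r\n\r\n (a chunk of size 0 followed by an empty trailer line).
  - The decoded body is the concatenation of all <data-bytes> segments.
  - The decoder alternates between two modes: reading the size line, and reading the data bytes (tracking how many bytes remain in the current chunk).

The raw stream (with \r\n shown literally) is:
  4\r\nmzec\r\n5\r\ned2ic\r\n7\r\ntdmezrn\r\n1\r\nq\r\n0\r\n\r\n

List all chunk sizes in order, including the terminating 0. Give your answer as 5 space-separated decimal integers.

Chunk 1: stream[0..1]='4' size=0x4=4, data at stream[3..7]='mzec' -> body[0..4], body so far='mzec'
Chunk 2: stream[9..10]='5' size=0x5=5, data at stream[12..17]='ed2ic' -> body[4..9], body so far='mzeced2ic'
Chunk 3: stream[19..20]='7' size=0x7=7, data at stream[22..29]='tdmezrn' -> body[9..16], body so far='mzeced2ictdmezrn'
Chunk 4: stream[31..32]='1' size=0x1=1, data at stream[34..35]='q' -> body[16..17], body so far='mzeced2ictdmezrnq'
Chunk 5: stream[37..38]='0' size=0 (terminator). Final body='mzeced2ictdmezrnq' (17 bytes)

Answer: 4 5 7 1 0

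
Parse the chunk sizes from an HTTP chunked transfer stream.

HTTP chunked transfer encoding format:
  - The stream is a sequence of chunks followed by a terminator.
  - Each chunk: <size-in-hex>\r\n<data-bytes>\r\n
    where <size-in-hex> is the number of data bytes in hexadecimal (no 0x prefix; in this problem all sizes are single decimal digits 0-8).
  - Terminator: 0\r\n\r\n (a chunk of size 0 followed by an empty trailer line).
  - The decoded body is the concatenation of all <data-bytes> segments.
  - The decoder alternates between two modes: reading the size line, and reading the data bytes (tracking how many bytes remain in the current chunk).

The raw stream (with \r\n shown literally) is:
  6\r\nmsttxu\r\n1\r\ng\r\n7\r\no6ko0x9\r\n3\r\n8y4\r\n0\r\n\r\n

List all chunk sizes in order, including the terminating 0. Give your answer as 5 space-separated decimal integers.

Chunk 1: stream[0..1]='6' size=0x6=6, data at stream[3..9]='msttxu' -> body[0..6], body so far='msttxu'
Chunk 2: stream[11..12]='1' size=0x1=1, data at stream[14..15]='g' -> body[6..7], body so far='msttxug'
Chunk 3: stream[17..18]='7' size=0x7=7, data at stream[20..27]='o6ko0x9' -> body[7..14], body so far='msttxugo6ko0x9'
Chunk 4: stream[29..30]='3' size=0x3=3, data at stream[32..35]='8y4' -> body[14..17], body so far='msttxugo6ko0x98y4'
Chunk 5: stream[37..38]='0' size=0 (terminator). Final body='msttxugo6ko0x98y4' (17 bytes)

Answer: 6 1 7 3 0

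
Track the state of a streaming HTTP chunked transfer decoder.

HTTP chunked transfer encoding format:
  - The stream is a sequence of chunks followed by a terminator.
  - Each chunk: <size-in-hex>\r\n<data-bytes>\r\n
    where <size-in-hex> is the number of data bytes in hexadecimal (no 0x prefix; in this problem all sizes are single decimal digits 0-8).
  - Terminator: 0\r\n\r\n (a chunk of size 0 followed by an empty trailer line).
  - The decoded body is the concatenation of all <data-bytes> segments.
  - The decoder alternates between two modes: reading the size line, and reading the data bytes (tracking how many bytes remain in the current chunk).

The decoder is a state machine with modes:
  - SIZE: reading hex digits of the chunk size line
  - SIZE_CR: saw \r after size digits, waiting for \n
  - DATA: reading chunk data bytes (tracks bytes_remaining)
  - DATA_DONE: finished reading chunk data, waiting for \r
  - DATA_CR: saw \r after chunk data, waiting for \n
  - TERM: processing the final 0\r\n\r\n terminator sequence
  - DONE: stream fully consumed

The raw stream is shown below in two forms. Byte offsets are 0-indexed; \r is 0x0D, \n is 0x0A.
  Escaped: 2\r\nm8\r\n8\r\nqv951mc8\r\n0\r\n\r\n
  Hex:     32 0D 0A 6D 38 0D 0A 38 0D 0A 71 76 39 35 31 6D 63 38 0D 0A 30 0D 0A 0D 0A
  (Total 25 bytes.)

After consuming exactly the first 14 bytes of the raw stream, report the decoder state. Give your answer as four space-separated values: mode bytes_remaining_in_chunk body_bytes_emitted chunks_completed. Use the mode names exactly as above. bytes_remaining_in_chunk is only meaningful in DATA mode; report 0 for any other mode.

Answer: DATA 4 6 1

Derivation:
Byte 0 = '2': mode=SIZE remaining=0 emitted=0 chunks_done=0
Byte 1 = 0x0D: mode=SIZE_CR remaining=0 emitted=0 chunks_done=0
Byte 2 = 0x0A: mode=DATA remaining=2 emitted=0 chunks_done=0
Byte 3 = 'm': mode=DATA remaining=1 emitted=1 chunks_done=0
Byte 4 = '8': mode=DATA_DONE remaining=0 emitted=2 chunks_done=0
Byte 5 = 0x0D: mode=DATA_CR remaining=0 emitted=2 chunks_done=0
Byte 6 = 0x0A: mode=SIZE remaining=0 emitted=2 chunks_done=1
Byte 7 = '8': mode=SIZE remaining=0 emitted=2 chunks_done=1
Byte 8 = 0x0D: mode=SIZE_CR remaining=0 emitted=2 chunks_done=1
Byte 9 = 0x0A: mode=DATA remaining=8 emitted=2 chunks_done=1
Byte 10 = 'q': mode=DATA remaining=7 emitted=3 chunks_done=1
Byte 11 = 'v': mode=DATA remaining=6 emitted=4 chunks_done=1
Byte 12 = '9': mode=DATA remaining=5 emitted=5 chunks_done=1
Byte 13 = '5': mode=DATA remaining=4 emitted=6 chunks_done=1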